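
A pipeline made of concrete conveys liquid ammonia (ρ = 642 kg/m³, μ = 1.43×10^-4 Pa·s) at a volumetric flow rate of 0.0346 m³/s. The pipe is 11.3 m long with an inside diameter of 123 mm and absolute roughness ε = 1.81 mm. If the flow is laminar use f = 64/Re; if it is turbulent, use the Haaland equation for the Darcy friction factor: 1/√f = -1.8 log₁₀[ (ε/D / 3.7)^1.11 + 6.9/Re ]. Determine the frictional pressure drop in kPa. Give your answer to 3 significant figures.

Cross-sectional area A = πD²/4 = π(0.123)²/4 = 0.01188 m²; mean velocity V = Q/A = 0.0346/0.01188 = 2.912 m/s.
Reynolds number Re = ρVD/μ = 642 · 2.912 · 0.123 / 0.000143 = 1.608e+06.
Re > 4000 → turbulent. Relative roughness ε/D = 0.00181/0.123 = 0.0147. Haaland: 1/√f = -1.8 log₁₀[(0.0147/3.7)^1.11 + 6.9/1.608e+06] = -1.8 log₁₀[0.00217 + 4.29e-06] = 4.795, so f = 0.0435.
Darcy-Weisbach: ΔP = f(L/D)(ρV²/2) = 0.0435·(11.3/0.123)·(642·2.912²/2) = 0.0435·91.87·2722 = 1.088e+04 Pa.
ΔP = 1.088e+04 Pa = 10.9 kPa.

ΔP ≈ 10.9 kPa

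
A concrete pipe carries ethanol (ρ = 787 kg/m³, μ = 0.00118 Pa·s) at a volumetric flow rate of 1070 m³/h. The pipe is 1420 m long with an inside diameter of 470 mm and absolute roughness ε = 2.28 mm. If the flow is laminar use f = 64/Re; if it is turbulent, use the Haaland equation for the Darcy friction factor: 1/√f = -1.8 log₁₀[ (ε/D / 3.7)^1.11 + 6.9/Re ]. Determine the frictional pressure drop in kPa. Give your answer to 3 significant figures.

Q = 1070 m³/h = 1070/3600 = 0.2972 m³/s.
Cross-sectional area A = πD²/4 = π(0.47)²/4 = 0.1735 m²; mean velocity V = Q/A = 0.2972/0.1735 = 1.713 m/s.
Reynolds number Re = ρVD/μ = 787 · 1.713 · 0.47 / 0.00118 = 5.37e+05.
Re > 4000 → turbulent. Relative roughness ε/D = 0.00228/0.47 = 0.00485. Haaland: 1/√f = -1.8 log₁₀[(0.00485/3.7)^1.11 + 6.9/5.37e+05] = -1.8 log₁₀[0.000632 + 1.28e-05] = 5.743, so f = 0.03032.
Darcy-Weisbach: ΔP = f(L/D)(ρV²/2) = 0.03032·(1420/0.47)·(787·1.713²/2) = 0.03032·3021·1155 = 1.058e+05 Pa.
ΔP = 1.058e+05 Pa = 106 kPa.

ΔP ≈ 106 kPa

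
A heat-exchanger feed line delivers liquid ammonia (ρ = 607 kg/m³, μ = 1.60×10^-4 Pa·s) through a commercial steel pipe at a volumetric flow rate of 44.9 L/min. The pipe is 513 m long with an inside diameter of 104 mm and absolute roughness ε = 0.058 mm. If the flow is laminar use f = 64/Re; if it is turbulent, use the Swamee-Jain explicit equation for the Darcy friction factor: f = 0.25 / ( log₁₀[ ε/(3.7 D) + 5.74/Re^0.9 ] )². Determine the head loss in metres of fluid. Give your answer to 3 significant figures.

Q = 44.9 L/min = 44.9/60000 = 0.0007483 m³/s.
Cross-sectional area A = πD²/4 = π(0.104)²/4 = 0.008495 m²; mean velocity V = Q/A = 0.0007483/0.008495 = 0.08809 m/s.
Reynolds number Re = ρVD/μ = 607 · 0.08809 · 0.104 / 0.00016 = 3.476e+04.
Re > 4000 → turbulent. Relative roughness ε/D = 5.8e-05/0.104 = 0.000558. Swamee-Jain: f = 0.25/(log₁₀[0.000558/3.7 + 5.74/3.476e+04^0.9])² = 0.25/(log₁₀[0.000151 + 0.00047])² = 0.25/(-3.207)² = 0.0243.
Darcy-Weisbach: ΔP = f(L/D)(ρV²/2) = 0.0243·(513/0.104)·(607·0.08809²/2) = 0.0243·4933·2.355 = 282.4 Pa.
Head loss h_f = ΔP/(ρg) = 282.4/(607·9.81) = 0.0474 m.

h_f ≈ 0.0474 m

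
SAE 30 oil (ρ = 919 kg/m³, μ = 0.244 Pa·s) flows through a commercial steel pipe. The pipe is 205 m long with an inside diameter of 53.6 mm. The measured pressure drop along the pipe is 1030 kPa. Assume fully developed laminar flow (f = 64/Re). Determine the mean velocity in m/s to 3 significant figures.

V ≈ 1.85 m/s

For laminar flow, f = 64/Re with Re = ρVD/μ, so Darcy-Weisbach reduces to ΔP = 32μLV/D². Solving for V: V = ΔP·D²/(32μL) = 1.03e+06·(0.0536)²/(32·0.244·205) = 1.849 m/s.
Check: Re = ρVD/μ = 919·1.849·0.0536/0.244 = 373.2 < 2300, so the laminar assumption holds.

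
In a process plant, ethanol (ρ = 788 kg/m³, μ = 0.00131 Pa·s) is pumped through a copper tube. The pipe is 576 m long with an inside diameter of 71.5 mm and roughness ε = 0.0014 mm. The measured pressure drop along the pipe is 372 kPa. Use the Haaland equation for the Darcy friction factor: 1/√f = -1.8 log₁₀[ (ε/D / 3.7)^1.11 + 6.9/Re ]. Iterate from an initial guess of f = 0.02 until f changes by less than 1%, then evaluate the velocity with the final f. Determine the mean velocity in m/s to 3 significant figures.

V ≈ 2.59 m/s

Rearranging Darcy-Weisbach: V = √(2·ΔP·D/(f·L·ρ)). With ε/D = 1.4e-06/0.0715 = 1.96e-05, iterate starting from f = 0.02:
  f = 0.02 → V = √(2·3.72e+05·0.0715/(0.02·576·788)) = 2.421 m/s; Re = ρVD/μ = 1.041e+05; f → 0.01775
  f = 0.01775 → V = 2.569 m/s; Re = 1.105e+05; f → 0.01754
  f = 0.01754 → V = 2.585 m/s; Re = 1.112e+05; f → 0.01752
Converged (Δf/f < 1%). With the final f = 0.01752: V = √(2·3.72e+05·0.0715/(0.01752·576·788)) = 2.587 m/s.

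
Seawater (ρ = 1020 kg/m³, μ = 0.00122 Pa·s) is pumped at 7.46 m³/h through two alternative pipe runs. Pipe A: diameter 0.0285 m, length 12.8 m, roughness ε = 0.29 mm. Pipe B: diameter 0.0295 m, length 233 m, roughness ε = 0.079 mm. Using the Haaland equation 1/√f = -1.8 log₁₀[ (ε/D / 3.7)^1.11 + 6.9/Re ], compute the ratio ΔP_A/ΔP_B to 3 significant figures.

Pipe A: V = Q/A = 0.002072/0.0006379 = 3.248 m/s; Re = 7.74e+04; ε/D = 0.0102; Haaland → f = 0.03892; ΔP_A = f(L/D)(ρV²/2) = 9.405e+04 Pa.
Pipe B: V = Q/A = 0.002072/0.0006835 = 3.032 m/s; Re = 7.478e+04; ε/D = 0.00268; Haaland → f = 0.02705; ΔP_B = f(L/D)(ρV²/2) = 1.002e+06 Pa.
ΔP_A/ΔP_B = 9.405e+04/1.002e+06 = 0.0939.

ΔP_A/ΔP_B ≈ 0.0939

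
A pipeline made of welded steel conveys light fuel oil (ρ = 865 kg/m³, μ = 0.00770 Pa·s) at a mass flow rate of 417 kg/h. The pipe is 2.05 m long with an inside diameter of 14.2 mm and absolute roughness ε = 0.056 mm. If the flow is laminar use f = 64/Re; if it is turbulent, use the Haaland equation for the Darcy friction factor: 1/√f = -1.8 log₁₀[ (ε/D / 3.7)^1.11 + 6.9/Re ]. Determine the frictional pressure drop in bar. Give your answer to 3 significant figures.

ΔP ≈ 0.0212 bar

ṁ = 417 kg/h = 417/3600 = 0.1158 kg/s.
A = πD²/4 = π(0.0142)²/4 = 0.0001584 m²; mean velocity V = ṁ/(ρA) = 0.1158/(865 · 0.0001584) = 0.8456 m/s.
Reynolds number Re = ρVD/μ = 865 · 0.8456 · 0.0142 / 0.0077 = 1349.
Re < 2300 → laminar flow, so f = 64/Re = 64/1349 = 0.04745 (the turbulent correlation is not needed).
Darcy-Weisbach: ΔP = f(L/D)(ρV²/2) = 0.04745·(2.05/0.0142)·(865·0.8456²/2) = 0.04745·144.4·309.2 = 2118 Pa.
ΔP = 2118 Pa = 0.0212 bar.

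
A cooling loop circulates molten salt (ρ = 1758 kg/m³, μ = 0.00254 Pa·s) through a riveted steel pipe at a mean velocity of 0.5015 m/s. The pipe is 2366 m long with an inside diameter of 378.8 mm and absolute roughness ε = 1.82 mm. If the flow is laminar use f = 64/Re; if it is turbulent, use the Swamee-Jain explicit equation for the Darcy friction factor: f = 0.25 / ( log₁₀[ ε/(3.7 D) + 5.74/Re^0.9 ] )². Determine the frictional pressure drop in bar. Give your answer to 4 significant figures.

Reynolds number Re = ρVD/μ = 1758 · 0.5015 · 0.3788 / 0.00254 = 1.315e+05.
Re > 4000 → turbulent. Relative roughness ε/D = 0.00182/0.3788 = 0.0048. Swamee-Jain: f = 0.25/(log₁₀[0.0048/3.7 + 5.74/1.315e+05^0.9])² = 0.25/(log₁₀[0.0013 + 0.000142])² = 0.25/(-2.842)² = 0.03096.
Darcy-Weisbach: ΔP = f(L/D)(ρV²/2) = 0.03096·(2366/0.3788)·(1758·0.5015²/2) = 0.03096·6246·221.1 = 4.275e+04 Pa.
ΔP = 4.275e+04 Pa = 0.4275 bar.

ΔP ≈ 0.4275 bar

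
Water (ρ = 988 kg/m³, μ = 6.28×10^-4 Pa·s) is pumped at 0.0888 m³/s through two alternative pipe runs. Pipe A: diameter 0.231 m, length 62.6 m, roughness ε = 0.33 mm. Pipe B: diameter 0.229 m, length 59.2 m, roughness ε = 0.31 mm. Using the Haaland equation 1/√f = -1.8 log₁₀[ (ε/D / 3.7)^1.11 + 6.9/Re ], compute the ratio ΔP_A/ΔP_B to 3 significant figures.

ΔP_A/ΔP_B ≈ 1.03

Pipe A: V = Q/A = 0.0888/0.04191 = 2.119 m/s; Re = 7.7e+05; ε/D = 0.00143; Haaland → f = 0.02177; ΔP_A = f(L/D)(ρV²/2) = 1.308e+04 Pa.
Pipe B: V = Q/A = 0.0888/0.04119 = 2.156 m/s; Re = 7.768e+05; ε/D = 0.00135; Haaland → f = 0.02148; ΔP_B = f(L/D)(ρV²/2) = 1.275e+04 Pa.
ΔP_A/ΔP_B = 1.308e+04/1.275e+04 = 1.03.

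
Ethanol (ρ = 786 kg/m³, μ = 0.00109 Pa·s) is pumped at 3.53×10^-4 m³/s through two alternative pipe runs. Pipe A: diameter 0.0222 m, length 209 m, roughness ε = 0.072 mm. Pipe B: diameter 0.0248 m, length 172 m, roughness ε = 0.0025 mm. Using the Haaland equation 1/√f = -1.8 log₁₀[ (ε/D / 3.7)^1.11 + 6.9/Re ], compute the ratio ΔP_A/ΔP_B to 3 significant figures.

Pipe A: V = Q/A = 0.000353/0.0003871 = 0.912 m/s; Re = 1.46e+04; ε/D = 0.00324; Haaland → f = 0.03302; ΔP_A = f(L/D)(ρV²/2) = 1.016e+05 Pa.
Pipe B: V = Q/A = 0.000353/0.0004831 = 0.7308 m/s; Re = 1.307e+04; ε/D = 0.000101; Haaland → f = 0.02886; ΔP_B = f(L/D)(ρV²/2) = 4.2e+04 Pa.
ΔP_A/ΔP_B = 1.016e+05/4.2e+04 = 2.42.

ΔP_A/ΔP_B ≈ 2.42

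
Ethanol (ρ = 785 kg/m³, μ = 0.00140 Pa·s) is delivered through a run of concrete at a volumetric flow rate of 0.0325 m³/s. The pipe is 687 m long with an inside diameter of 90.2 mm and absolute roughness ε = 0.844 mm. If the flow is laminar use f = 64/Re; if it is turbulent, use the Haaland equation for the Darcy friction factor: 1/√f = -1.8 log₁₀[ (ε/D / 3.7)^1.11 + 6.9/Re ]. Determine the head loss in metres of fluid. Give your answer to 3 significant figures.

h_f ≈ 375 m

Cross-sectional area A = πD²/4 = π(0.0902)²/4 = 0.00639 m²; mean velocity V = Q/A = 0.0325/0.00639 = 5.086 m/s.
Reynolds number Re = ρVD/μ = 785 · 5.086 · 0.0902 / 0.0014 = 2.572e+05.
Re > 4000 → turbulent. Relative roughness ε/D = 0.000844/0.0902 = 0.00936. Haaland: 1/√f = -1.8 log₁₀[(0.00936/3.7)^1.11 + 6.9/2.572e+05] = -1.8 log₁₀[0.00131 + 2.68e-05] = 5.173, so f = 0.03737.
Darcy-Weisbach: ΔP = f(L/D)(ρV²/2) = 0.03737·(687/0.0902)·(785·5.086²/2) = 0.03737·7616·1.015e+04 = 2.89e+06 Pa.
Head loss h_f = ΔP/(ρg) = 2.89e+06/(785·9.81) = 375 m.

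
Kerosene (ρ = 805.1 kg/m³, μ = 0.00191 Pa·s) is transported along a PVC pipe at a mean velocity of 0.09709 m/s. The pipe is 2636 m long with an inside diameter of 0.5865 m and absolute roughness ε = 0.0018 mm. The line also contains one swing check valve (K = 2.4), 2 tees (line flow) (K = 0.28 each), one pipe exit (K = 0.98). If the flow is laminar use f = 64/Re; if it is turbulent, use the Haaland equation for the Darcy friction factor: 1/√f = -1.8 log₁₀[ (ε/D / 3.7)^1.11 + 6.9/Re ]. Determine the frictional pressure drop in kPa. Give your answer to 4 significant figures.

Reynolds number Re = ρVD/μ = 805.1 · 0.09709 · 0.5865 / 0.00191 = 2.4e+04.
Re > 4000 → turbulent. Relative roughness ε/D = 1.8e-06/0.5865 = 3.07e-06. Haaland: 1/√f = -1.8 log₁₀[(3.07e-06/3.7)^1.11 + 6.9/2.4e+04] = -1.8 log₁₀[1.78e-07 + 0.000287] = 6.374, so f = 0.02461.
Total minor-loss coefficient ΣK = 1·2.4 + 2·0.28 + 1·0.98 = 3.94.
ΔP = [f·L/D + ΣK]·(ρV²/2) = [0.02461·2636/0.5865 + 3.94]·(805.1·0.09709²/2) = [110.6 + 3.94]·3.795 = 434.7 Pa.
ΔP = 434.7 Pa = 0.4347 kPa.

ΔP ≈ 0.4347 kPa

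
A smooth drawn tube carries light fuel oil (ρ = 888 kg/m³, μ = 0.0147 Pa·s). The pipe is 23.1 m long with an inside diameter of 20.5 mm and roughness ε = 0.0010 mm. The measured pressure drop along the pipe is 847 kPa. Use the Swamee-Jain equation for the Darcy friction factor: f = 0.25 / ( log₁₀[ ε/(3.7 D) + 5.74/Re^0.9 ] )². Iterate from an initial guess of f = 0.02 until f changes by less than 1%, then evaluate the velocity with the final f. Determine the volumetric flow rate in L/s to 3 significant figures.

Rearranging Darcy-Weisbach: V = √(2·ΔP·D/(f·L·ρ)). With ε/D = 1e-06/0.0205 = 4.88e-05, iterate starting from f = 0.02:
  f = 0.02 → V = √(2·8.47e+05·0.0205/(0.02·23.1·888)) = 9.2 m/s; Re = ρVD/μ = 1.139e+04; f → 0.02998
  f = 0.02998 → V = 7.514 m/s; Re = 9306; f → 0.03168
  f = 0.03168 → V = 7.31 m/s; Re = 9053; f → 0.03192
Converged (Δf/f < 1%). With the final f = 0.03192: V = √(2·8.47e+05·0.0205/(0.03192·23.1·888)) = 7.283 m/s.
Q = V·A = 7.283·(π/4·0.0205²) = 0.002404 m³/s = 2.40 L/s.

Q ≈ 2.40 L/s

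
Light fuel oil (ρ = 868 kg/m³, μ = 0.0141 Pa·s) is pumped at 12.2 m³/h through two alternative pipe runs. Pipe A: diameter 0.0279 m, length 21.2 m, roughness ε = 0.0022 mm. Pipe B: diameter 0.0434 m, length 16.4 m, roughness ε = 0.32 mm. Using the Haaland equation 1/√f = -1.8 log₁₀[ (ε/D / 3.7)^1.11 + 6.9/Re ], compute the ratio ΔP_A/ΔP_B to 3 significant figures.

Pipe A: V = Q/A = 0.003389/0.0006114 = 5.543 m/s; Re = 9521; ε/D = 7.89e-05; Haaland → f = 0.03139; ΔP_A = f(L/D)(ρV²/2) = 3.18e+05 Pa.
Pipe B: V = Q/A = 0.003389/0.001479 = 2.291 m/s; Re = 6120; ε/D = 0.00737; Haaland → f = 0.04326; ΔP_B = f(L/D)(ρV²/2) = 3.723e+04 Pa.
ΔP_A/ΔP_B = 3.18e+05/3.723e+04 = 8.54.

ΔP_A/ΔP_B ≈ 8.54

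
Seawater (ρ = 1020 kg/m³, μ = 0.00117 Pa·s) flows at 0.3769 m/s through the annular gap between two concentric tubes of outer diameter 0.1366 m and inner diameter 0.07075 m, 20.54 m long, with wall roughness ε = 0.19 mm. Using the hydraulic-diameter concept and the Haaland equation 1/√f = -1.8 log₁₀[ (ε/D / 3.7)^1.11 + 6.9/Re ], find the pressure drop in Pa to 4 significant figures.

ΔP ≈ 693.4 Pa

Hydraulic diameter D_h = 4A/P = D_o - D_i = 0.1366 - 0.07075 = 0.06585 m.
Re = ρVD_h/μ = 1020·0.3769·0.06585/0.00117 = 2.164e+04.
ε/D_h = 0.00019/0.06585 = 0.00289; Haaland gives 1/√f = -1.8 log₁₀[0.000355+0.000319] = 5.709, so f = 0.03069.
ΔP = f(L/D_h)(ρV²/2) = 0.03069·20.54/0.06585·72.45 = 693.4 Pa.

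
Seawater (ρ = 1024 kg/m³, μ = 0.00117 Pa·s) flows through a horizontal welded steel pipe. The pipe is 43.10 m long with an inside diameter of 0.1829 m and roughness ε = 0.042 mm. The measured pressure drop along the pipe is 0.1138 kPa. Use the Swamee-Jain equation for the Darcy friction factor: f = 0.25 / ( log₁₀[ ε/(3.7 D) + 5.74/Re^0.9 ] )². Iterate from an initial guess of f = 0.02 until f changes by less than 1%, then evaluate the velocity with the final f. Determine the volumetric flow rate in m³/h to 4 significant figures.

Q ≈ 18.85 m³/h

Rearranging Darcy-Weisbach: V = √(2·ΔP·D/(f·L·ρ)). With ε/D = 4.2e-05/0.1829 = 0.00023, iterate starting from f = 0.02:
  f = 0.02 → V = √(2·113.8·0.1829/(0.02·43.1·1024)) = 0.2172 m/s; Re = ρVD/μ = 3.476e+04; f → 0.02332
  f = 0.02332 → V = 0.2011 m/s; Re = 3.219e+04; f → 0.0237
  f = 0.0237 → V = 0.1995 m/s; Re = 3.193e+04; f → 0.02375
Converged (Δf/f < 1%). With the final f = 0.02375: V = √(2·113.8·0.1829/(0.02375·43.1·1024)) = 0.1993 m/s.
Q = V·A = 0.1993·(π/4·0.1829²) = 0.005236 m³/s = 18.85 m³/h.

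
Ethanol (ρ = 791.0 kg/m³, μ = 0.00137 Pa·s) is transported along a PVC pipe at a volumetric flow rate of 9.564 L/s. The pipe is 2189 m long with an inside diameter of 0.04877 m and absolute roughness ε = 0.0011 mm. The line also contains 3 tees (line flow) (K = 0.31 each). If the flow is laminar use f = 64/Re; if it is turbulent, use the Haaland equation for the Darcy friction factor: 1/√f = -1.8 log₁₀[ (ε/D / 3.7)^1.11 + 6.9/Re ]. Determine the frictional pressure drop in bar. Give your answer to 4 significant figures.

Q = 9.564 L/s = 9.564/1000 = 0.009564 m³/s.
Cross-sectional area A = πD²/4 = π(0.04877)²/4 = 0.001868 m²; mean velocity V = Q/A = 0.009564/0.001868 = 5.12 m/s.
Reynolds number Re = ρVD/μ = 791 · 5.12 · 0.04877 / 0.00137 = 1.442e+05.
Re > 4000 → turbulent. Relative roughness ε/D = 1.1e-06/0.04877 = 2.26e-05. Haaland: 1/√f = -1.8 log₁₀[(2.26e-05/3.7)^1.11 + 6.9/1.442e+05] = -1.8 log₁₀[1.63e-06 + 4.79e-05] = 7.75, so f = 0.01665.
Total minor-loss coefficient ΣK = 3·0.31 = 0.93.
ΔP = [f·L/D + ΣK]·(ρV²/2) = [0.01665·2189/0.04877 + 0.93]·(791·5.12²/2) = [747.3 + 0.93]·1.037e+04 = 7.757e+06 Pa.
ΔP = 7.757e+06 Pa = 77.57 bar.

ΔP ≈ 77.57 bar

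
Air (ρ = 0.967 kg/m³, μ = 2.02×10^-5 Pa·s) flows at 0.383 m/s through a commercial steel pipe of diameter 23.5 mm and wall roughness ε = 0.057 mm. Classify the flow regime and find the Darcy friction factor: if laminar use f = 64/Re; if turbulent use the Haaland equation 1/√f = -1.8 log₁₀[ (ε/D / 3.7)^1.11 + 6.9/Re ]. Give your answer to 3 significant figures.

f ≈ 0.149

Re = ρVD/μ = 0.967·0.383·0.0235/2.02e-05 = 430.9.
Re < 2300 → laminar, so f = 64/Re = 0.1485 (roughness is irrelevant in laminar flow).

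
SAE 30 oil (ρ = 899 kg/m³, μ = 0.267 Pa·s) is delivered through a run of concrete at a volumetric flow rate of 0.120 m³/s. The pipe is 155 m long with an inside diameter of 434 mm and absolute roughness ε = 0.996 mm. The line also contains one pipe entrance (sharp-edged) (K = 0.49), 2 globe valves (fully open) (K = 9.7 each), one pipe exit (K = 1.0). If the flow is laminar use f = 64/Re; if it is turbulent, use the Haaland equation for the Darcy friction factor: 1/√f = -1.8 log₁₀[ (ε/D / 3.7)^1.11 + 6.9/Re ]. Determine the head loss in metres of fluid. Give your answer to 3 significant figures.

Cross-sectional area A = πD²/4 = π(0.434)²/4 = 0.1479 m²; mean velocity V = Q/A = 0.12/0.1479 = 0.8112 m/s.
Reynolds number Re = ρVD/μ = 899 · 0.8112 · 0.434 / 0.267 = 1185.
Re < 2300 → laminar flow, so f = 64/Re = 64/1185 = 0.05399 (the turbulent correlation is not needed).
Total minor-loss coefficient ΣK = 1·0.49 + 2·9.7 + 1·1 = 20.9.
ΔP = [f·L/D + ΣK]·(ρV²/2) = [0.05399·155/0.434 + 20.9]·(899·0.8112²/2) = [19.28 + 20.9]·295.8 = 1.188e+04 Pa.
Head loss h_f = ΔP/(ρg) = 1.188e+04/(899·9.81) = 1.35 m.

h_f ≈ 1.35 m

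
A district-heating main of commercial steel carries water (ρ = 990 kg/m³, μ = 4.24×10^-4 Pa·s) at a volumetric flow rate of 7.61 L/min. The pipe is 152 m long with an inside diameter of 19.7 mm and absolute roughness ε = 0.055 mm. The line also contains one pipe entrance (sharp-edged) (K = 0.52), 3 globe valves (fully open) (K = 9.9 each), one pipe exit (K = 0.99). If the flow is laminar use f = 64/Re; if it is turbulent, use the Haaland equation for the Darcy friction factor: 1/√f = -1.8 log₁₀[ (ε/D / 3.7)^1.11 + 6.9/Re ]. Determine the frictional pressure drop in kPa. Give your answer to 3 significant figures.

Q = 7.61 L/min = 7.61/60000 = 0.0001268 m³/s.
Cross-sectional area A = πD²/4 = π(0.0197)²/4 = 0.0003048 m²; mean velocity V = Q/A = 0.0001268/0.0003048 = 0.4161 m/s.
Reynolds number Re = ρVD/μ = 990 · 0.4161 · 0.0197 / 0.000424 = 1.914e+04.
Re > 4000 → turbulent. Relative roughness ε/D = 5.5e-05/0.0197 = 0.00279. Haaland: 1/√f = -1.8 log₁₀[(0.00279/3.7)^1.11 + 6.9/1.914e+04] = -1.8 log₁₀[0.000342 + 0.00036] = 5.676, so f = 0.03104.
Total minor-loss coefficient ΣK = 1·0.52 + 3·9.9 + 1·0.99 = 31.2.
ΔP = [f·L/D + ΣK]·(ρV²/2) = [0.03104·152/0.0197 + 31.2]·(990·0.4161²/2) = [239.5 + 31.2]·85.71 = 2.32e+04 Pa.
ΔP = 2.32e+04 Pa = 23.2 kPa.

ΔP ≈ 23.2 kPa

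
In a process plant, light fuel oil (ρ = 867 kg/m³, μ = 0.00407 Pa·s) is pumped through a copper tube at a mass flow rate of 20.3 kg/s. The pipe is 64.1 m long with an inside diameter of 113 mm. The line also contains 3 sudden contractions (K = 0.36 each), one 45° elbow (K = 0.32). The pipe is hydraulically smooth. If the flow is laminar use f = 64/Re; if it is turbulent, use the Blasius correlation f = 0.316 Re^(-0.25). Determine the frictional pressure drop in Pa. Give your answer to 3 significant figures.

A = πD²/4 = π(0.113)²/4 = 0.01003 m²; mean velocity V = ṁ/(ρA) = 20.3/(867 · 0.01003) = 2.335 m/s.
Reynolds number Re = ρVD/μ = 867 · 2.335 · 0.113 / 0.00407 = 5.62e+04.
Re > 4000 → turbulent. Smooth-pipe (Blasius): f = 0.316 Re^(-0.25) = 0.316/(5.62e+04)^0.25 = 0.02052.
Total minor-loss coefficient ΣK = 3·0.36 + 1·0.32 = 1.4.
ΔP = [f·L/D + ΣK]·(ρV²/2) = [0.02052·64.1/0.113 + 1.4]·(867·2.335²/2) = [11.64 + 1.4]·2363 = 3.082e+04 Pa.

ΔP ≈ 30800 Pa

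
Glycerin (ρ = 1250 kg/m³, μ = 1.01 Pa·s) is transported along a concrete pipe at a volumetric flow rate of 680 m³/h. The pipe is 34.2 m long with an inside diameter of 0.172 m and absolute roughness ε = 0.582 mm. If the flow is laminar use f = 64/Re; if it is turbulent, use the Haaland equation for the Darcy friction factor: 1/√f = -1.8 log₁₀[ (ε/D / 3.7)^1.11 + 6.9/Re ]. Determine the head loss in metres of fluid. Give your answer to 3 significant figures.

h_f ≈ 24.8 m

Q = 680 m³/h = 680/3600 = 0.1889 m³/s.
Cross-sectional area A = πD²/4 = π(0.172)²/4 = 0.02324 m²; mean velocity V = Q/A = 0.1889/0.02324 = 8.129 m/s.
Reynolds number Re = ρVD/μ = 1250 · 8.129 · 0.172 / 1.01 = 1731.
Re < 2300 → laminar flow, so f = 64/Re = 64/1731 = 0.03698 (the turbulent correlation is not needed).
Darcy-Weisbach: ΔP = f(L/D)(ρV²/2) = 0.03698·(34.2/0.172)·(1250·8.129²/2) = 0.03698·198.8·4.13e+04 = 3.037e+05 Pa.
Head loss h_f = ΔP/(ρg) = 3.037e+05/(1250·9.81) = 24.8 m.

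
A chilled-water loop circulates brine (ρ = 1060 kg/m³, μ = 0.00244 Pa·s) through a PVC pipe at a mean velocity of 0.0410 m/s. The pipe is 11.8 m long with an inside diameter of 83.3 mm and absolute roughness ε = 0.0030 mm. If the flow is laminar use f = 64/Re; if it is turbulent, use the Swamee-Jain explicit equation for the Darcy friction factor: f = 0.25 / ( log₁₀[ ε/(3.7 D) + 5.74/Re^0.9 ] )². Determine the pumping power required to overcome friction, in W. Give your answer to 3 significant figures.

P ≈ 0.00122 W

Reynolds number Re = ρVD/μ = 1060 · 0.041 · 0.0833 / 0.00244 = 1484.
Re < 2300 → laminar flow, so f = 64/Re = 64/1484 = 0.04314 (the turbulent correlation is not needed).
Darcy-Weisbach: ΔP = f(L/D)(ρV²/2) = 0.04314·(11.8/0.0833)·(1060·0.041²/2) = 0.04314·141.7·0.8909 = 5.444 Pa.
Q = V·A = 0.041·0.00545 = 0.0002234 m³/s.
Pumping power P = QΔP = 0.0002234·5.444 = 0.001216 W = 0.00122 W.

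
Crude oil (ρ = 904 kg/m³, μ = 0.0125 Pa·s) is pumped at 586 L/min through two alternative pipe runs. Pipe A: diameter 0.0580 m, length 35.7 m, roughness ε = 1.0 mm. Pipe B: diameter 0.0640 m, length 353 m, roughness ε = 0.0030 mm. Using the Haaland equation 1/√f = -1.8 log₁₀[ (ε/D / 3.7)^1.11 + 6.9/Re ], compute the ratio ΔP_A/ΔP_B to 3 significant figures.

ΔP_A/ΔP_B ≈ 0.285

Pipe A: V = Q/A = 0.009767/0.002642 = 3.697 m/s; Re = 1.551e+04; ε/D = 0.0172; Haaland → f = 0.04864; ΔP_A = f(L/D)(ρV²/2) = 1.849e+05 Pa.
Pipe B: V = Q/A = 0.009767/0.003217 = 3.036 m/s; Re = 1.405e+04; ε/D = 4.69e-05; Haaland → f = 0.02824; ΔP_B = f(L/D)(ρV²/2) = 6.49e+05 Pa.
ΔP_A/ΔP_B = 1.849e+05/6.49e+05 = 0.285.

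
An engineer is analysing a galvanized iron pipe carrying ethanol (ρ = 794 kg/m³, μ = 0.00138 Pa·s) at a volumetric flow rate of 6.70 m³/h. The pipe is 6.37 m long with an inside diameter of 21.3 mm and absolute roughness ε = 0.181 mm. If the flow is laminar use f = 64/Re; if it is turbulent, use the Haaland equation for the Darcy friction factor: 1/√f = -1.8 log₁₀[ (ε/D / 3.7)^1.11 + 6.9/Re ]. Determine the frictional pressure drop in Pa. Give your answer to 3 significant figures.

Q = 6.70 m³/h = 6.70/3600 = 0.001861 m³/s.
Cross-sectional area A = πD²/4 = π(0.0213)²/4 = 0.0003563 m²; mean velocity V = Q/A = 0.001861/0.0003563 = 5.223 m/s.
Reynolds number Re = ρVD/μ = 794 · 5.223 · 0.0213 / 0.00138 = 6.401e+04.
Re > 4000 → turbulent. Relative roughness ε/D = 0.000181/0.0213 = 0.0085. Haaland: 1/√f = -1.8 log₁₀[(0.0085/3.7)^1.11 + 6.9/6.401e+04] = -1.8 log₁₀[0.00118 + 0.000108] = 5.204, so f = 0.03692.
Darcy-Weisbach: ΔP = f(L/D)(ρV²/2) = 0.03692·(6.37/0.0213)·(794·5.223²/2) = 0.03692·299.1·1.083e+04 = 1.196e+05 Pa.

ΔP ≈ 120000 Pa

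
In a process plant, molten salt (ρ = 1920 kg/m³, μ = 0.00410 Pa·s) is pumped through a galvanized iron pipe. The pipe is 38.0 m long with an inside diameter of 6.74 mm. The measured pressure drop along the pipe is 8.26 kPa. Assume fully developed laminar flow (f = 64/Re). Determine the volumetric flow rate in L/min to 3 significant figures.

Q ≈ 0.161 L/min

For laminar flow, f = 64/Re with Re = ρVD/μ, so Darcy-Weisbach reduces to ΔP = 32μLV/D². Solving for V: V = ΔP·D²/(32μL) = 8260·(0.00674)²/(32·0.0041·38) = 0.07526 m/s.
Check: Re = ρVD/μ = 1920·0.07526·0.00674/0.0041 = 237.6 < 2300, so the laminar assumption holds.
Q = V·A = 0.07526·(π/4·0.00674²) = 2.685e-06 m³/s = 0.161 L/min.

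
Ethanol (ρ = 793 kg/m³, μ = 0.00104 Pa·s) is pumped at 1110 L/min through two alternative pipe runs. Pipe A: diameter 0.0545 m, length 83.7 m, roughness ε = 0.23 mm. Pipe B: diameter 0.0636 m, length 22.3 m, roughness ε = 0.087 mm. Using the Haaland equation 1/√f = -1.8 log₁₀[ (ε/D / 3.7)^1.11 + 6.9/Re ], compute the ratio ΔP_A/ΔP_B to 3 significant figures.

ΔP_A/ΔP_B ≈ 10.8

Pipe A: V = Q/A = 0.0185/0.002333 = 7.93 m/s; Re = 3.296e+05; ε/D = 0.00422; Haaland → f = 0.02922; ΔP_A = f(L/D)(ρV²/2) = 1.119e+06 Pa.
Pipe B: V = Q/A = 0.0185/0.003177 = 5.823 m/s; Re = 2.824e+05; ε/D = 0.00137; Haaland → f = 0.02199; ΔP_B = f(L/D)(ρV²/2) = 1.037e+05 Pa.
ΔP_A/ΔP_B = 1.119e+06/1.037e+05 = 10.8.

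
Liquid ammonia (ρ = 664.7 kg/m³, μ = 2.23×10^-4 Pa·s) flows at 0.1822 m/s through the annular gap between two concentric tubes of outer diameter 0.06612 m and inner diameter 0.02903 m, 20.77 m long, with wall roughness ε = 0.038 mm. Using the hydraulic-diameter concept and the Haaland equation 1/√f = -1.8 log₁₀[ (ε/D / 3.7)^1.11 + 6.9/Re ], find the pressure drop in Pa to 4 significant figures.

Hydraulic diameter D_h = 4A/P = D_o - D_i = 0.06612 - 0.02903 = 0.03709 m.
Re = ρVD_h/μ = 664.7·0.1822·0.03709/0.000223 = 2.014e+04.
ε/D_h = 3.8e-05/0.03709 = 0.00102; Haaland gives 1/√f = -1.8 log₁₀[0.000112+0.000343] = 6.016, so f = 0.02763.
ΔP = f(L/D_h)(ρV²/2) = 0.02763·20.77/0.03709·11.03 = 170.7 Pa.

ΔP ≈ 170.7 Pa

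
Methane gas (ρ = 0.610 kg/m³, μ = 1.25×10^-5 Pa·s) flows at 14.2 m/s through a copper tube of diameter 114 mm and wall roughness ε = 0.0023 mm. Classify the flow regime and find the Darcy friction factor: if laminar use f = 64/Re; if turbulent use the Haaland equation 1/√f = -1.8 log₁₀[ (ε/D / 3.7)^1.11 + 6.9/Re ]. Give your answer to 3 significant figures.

f ≈ 0.0188

Re = ρVD/μ = 0.61·14.2·0.114/1.25e-05 = 7.9e+04.
Re > 4000 → turbulent. ε/D = 2.3e-06/0.114 = 2.02e-05; Haaland: 1/√f = -1.8 log₁₀[1.44e-06 + 8.73e-05] = 7.293, so f = 0.0188.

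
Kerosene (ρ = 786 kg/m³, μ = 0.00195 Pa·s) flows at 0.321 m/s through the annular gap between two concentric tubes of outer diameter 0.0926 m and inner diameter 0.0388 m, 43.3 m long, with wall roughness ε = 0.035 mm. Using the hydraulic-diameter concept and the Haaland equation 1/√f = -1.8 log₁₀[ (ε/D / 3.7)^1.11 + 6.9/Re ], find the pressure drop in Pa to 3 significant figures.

ΔP ≈ 1140 Pa

Hydraulic diameter D_h = 4A/P = D_o - D_i = 0.0926 - 0.0388 = 0.0538 m.
Re = ρVD_h/μ = 786·0.321·0.0538/0.00195 = 6961.
ε/D_h = 3.5e-05/0.0538 = 0.000651; Haaland gives 1/√f = -1.8 log₁₀[6.79e-05+0.000991] = 5.355, so f = 0.03487.
ΔP = f(L/D_h)(ρV²/2) = 0.03487·43.3/0.0538·40.5 = 1137 Pa.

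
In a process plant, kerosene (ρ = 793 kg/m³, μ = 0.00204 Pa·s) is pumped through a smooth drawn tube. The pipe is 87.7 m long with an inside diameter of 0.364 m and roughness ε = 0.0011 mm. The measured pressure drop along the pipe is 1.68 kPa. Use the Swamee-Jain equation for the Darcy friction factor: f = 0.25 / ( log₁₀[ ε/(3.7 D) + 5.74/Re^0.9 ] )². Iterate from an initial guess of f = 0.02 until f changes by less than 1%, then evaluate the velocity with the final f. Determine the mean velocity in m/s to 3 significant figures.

V ≈ 1.03 m/s

Rearranging Darcy-Weisbach: V = √(2·ΔP·D/(f·L·ρ)). With ε/D = 1.1e-06/0.364 = 3.02e-06, iterate starting from f = 0.02:
  f = 0.02 → V = √(2·1680·0.364/(0.02·87.7·793)) = 0.9377 m/s; Re = ρVD/μ = 1.327e+05; f → 0.01687
  f = 0.01687 → V = 1.021 m/s; Re = 1.445e+05; f → 0.01659
  f = 0.01659 → V = 1.03 m/s; Re = 1.457e+05; f → 0.01656
Converged (Δf/f < 1%). With the final f = 0.01656: V = √(2·1680·0.364/(0.01656·87.7·793)) = 1.031 m/s.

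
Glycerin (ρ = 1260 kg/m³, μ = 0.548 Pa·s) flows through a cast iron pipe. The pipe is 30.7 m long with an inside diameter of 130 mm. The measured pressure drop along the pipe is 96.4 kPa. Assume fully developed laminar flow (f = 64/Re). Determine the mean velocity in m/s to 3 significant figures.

V ≈ 3.03 m/s

For laminar flow, f = 64/Re with Re = ρVD/μ, so Darcy-Weisbach reduces to ΔP = 32μLV/D². Solving for V: V = ΔP·D²/(32μL) = 9.64e+04·(0.13)²/(32·0.548·30.7) = 3.026 m/s.
Check: Re = ρVD/μ = 1260·3.026·0.13/0.548 = 904.5 < 2300, so the laminar assumption holds.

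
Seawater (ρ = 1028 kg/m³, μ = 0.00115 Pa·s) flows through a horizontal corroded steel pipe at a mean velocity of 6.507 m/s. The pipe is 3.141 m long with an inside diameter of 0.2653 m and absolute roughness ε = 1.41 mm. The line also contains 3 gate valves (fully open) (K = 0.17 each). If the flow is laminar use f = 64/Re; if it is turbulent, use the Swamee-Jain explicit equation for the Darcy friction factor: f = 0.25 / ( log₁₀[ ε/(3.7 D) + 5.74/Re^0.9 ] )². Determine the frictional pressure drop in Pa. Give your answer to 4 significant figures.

ΔP ≈ 19100 Pa

Reynolds number Re = ρVD/μ = 1028 · 6.507 · 0.2653 / 0.00115 = 1.543e+06.
Re > 4000 → turbulent. Relative roughness ε/D = 0.00141/0.2653 = 0.00531. Swamee-Jain: f = 0.25/(log₁₀[0.00531/3.7 + 5.74/1.543e+06^0.9])² = 0.25/(log₁₀[0.00144 + 1.55e-05])² = 0.25/(-2.838)² = 0.03104.
Total minor-loss coefficient ΣK = 3·0.17 = 0.51.
ΔP = [f·L/D + ΣK]·(ρV²/2) = [0.03104·3.141/0.2653 + 0.51]·(1028·6.507²/2) = [0.3675 + 0.51]·2.176e+04 = 1.91e+04 Pa.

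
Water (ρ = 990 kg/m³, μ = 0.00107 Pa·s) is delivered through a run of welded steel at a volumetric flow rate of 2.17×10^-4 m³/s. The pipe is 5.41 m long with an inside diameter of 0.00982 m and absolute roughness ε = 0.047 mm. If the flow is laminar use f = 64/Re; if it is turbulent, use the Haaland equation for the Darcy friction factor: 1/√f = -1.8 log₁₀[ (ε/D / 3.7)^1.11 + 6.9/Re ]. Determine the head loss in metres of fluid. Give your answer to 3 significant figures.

h_f ≈ 7.64 m

Cross-sectional area A = πD²/4 = π(0.00982)²/4 = 7.574e-05 m²; mean velocity V = Q/A = 0.000217/7.574e-05 = 2.865 m/s.
Reynolds number Re = ρVD/μ = 990 · 2.865 · 0.00982 / 0.00107 = 2.603e+04.
Re > 4000 → turbulent. Relative roughness ε/D = 4.7e-05/0.00982 = 0.00479. Haaland: 1/√f = -1.8 log₁₀[(0.00479/3.7)^1.11 + 6.9/2.603e+04] = -1.8 log₁₀[0.000622 + 0.000265] = 5.493, so f = 0.03314.
Darcy-Weisbach: ΔP = f(L/D)(ρV²/2) = 0.03314·(5.41/0.00982)·(990·2.865²/2) = 0.03314·550.9·4063 = 7.418e+04 Pa.
Head loss h_f = ΔP/(ρg) = 7.418e+04/(990·9.81) = 7.64 m.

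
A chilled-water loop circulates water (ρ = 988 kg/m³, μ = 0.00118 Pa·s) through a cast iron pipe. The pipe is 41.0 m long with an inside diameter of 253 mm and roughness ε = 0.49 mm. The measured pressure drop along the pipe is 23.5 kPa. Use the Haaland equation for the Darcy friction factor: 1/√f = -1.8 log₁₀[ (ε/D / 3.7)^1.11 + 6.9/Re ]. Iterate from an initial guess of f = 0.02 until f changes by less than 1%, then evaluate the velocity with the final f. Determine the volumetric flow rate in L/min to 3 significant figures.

Rearranging Darcy-Weisbach: V = √(2·ΔP·D/(f·L·ρ)). With ε/D = 0.00049/0.253 = 0.00194, iterate starting from f = 0.02:
  f = 0.02 → V = √(2·2.35e+04·0.253/(0.02·41·988)) = 3.831 m/s; Re = ρVD/μ = 8.116e+05; f → 0.02347
  f = 0.02347 → V = 3.536 m/s; Re = 7.491e+05; f → 0.02349
Converged (Δf/f < 1%). With the final f = 0.02349: V = √(2·2.35e+04·0.253/(0.02349·41·988)) = 3.535 m/s.
Q = V·A = 3.535·(π/4·0.253²) = 0.1777 m³/s = 10700 L/min.

Q ≈ 10700 L/min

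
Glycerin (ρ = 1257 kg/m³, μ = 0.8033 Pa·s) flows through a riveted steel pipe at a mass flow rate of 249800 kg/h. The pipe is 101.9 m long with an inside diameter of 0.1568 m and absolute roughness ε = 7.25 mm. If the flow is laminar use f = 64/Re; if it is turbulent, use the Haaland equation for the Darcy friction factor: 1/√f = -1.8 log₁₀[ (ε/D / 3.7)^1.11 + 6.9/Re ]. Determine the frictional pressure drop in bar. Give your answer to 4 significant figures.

ΔP ≈ 3.046 bar

ṁ = 249800 kg/h = 249800/3600 = 69.39 kg/s.
A = πD²/4 = π(0.1568)²/4 = 0.01931 m²; mean velocity V = ṁ/(ρA) = 69.39/(1257 · 0.01931) = 2.859 m/s.
Reynolds number Re = ρVD/μ = 1257 · 2.859 · 0.1568 / 0.803 = 701.4.
Re < 2300 → laminar flow, so f = 64/Re = 64/701.4 = 0.09124 (the turbulent correlation is not needed).
Darcy-Weisbach: ΔP = f(L/D)(ρV²/2) = 0.09124·(101.9/0.1568)·(1257·2.859²/2) = 0.09124·649.9·5136 = 3.046e+05 Pa.
ΔP = 3.046e+05 Pa = 3.046 bar.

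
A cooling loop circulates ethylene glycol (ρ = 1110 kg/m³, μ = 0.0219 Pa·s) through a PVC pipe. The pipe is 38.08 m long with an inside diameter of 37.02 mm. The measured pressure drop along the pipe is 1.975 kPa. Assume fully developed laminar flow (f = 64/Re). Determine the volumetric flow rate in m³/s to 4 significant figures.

Q ≈ 1.092×10^-4 m³/s

For laminar flow, f = 64/Re with Re = ρVD/μ, so Darcy-Weisbach reduces to ΔP = 32μLV/D². Solving for V: V = ΔP·D²/(32μL) = 1975·(0.03702)²/(32·0.0219·38.08) = 0.1014 m/s.
Check: Re = ρVD/μ = 1110·0.1014·0.03702/0.0219 = 190.3 < 2300, so the laminar assumption holds.
Q = V·A = 0.1014·(π/4·0.03702²) = 0.0001092 m³/s = 1.092×10^-4 m³/s.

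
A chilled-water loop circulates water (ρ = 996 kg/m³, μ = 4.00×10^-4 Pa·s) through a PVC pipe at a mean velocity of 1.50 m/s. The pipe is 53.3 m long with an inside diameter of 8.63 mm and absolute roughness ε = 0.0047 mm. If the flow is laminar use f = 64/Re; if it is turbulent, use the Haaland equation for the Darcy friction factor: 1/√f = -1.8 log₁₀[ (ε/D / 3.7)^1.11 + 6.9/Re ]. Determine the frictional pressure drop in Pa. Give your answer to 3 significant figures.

Reynolds number Re = ρVD/μ = 996 · 1.5 · 0.00863 / 0.0004 = 3.223e+04.
Re > 4000 → turbulent. Relative roughness ε/D = 4.7e-06/0.00863 = 0.000545. Haaland: 1/√f = -1.8 log₁₀[(0.000545/3.7)^1.11 + 6.9/3.223e+04] = -1.8 log₁₀[5.58e-05 + 0.000214] = 6.424, so f = 0.02423.
Darcy-Weisbach: ΔP = f(L/D)(ρV²/2) = 0.02423·(53.3/0.00863)·(996·1.5²/2) = 0.02423·6176·1120 = 1.677e+05 Pa.

ΔP ≈ 168000 Pa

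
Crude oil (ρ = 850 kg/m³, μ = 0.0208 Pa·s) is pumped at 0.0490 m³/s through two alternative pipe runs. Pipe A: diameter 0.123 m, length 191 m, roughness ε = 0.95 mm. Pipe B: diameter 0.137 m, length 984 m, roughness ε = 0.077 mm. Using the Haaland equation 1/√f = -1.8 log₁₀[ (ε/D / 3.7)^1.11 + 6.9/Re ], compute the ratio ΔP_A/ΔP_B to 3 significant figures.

Pipe A: V = Q/A = 0.049/0.01188 = 4.124 m/s; Re = 2.073e+04; ε/D = 0.00772; Haaland → f = 0.03783; ΔP_A = f(L/D)(ρV²/2) = 4.245e+05 Pa.
Pipe B: V = Q/A = 0.049/0.01474 = 3.324 m/s; Re = 1.861e+04; ε/D = 0.000562; Haaland → f = 0.02721; ΔP_B = f(L/D)(ρV²/2) = 9.177e+05 Pa.
ΔP_A/ΔP_B = 4.245e+05/9.177e+05 = 0.463.

ΔP_A/ΔP_B ≈ 0.463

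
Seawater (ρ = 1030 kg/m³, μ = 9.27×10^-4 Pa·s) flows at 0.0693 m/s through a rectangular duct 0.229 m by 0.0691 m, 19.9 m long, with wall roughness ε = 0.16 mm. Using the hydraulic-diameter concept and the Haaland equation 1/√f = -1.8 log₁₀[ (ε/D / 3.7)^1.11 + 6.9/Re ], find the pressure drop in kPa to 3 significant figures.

ΔP ≈ 0.0160 kPa

Hydraulic diameter D_h = 4A/P = 4·(0.229·0.0691)/(2·(0.229+0.0691)) = 0.0633/0.5962 = 0.1062 m.
Re = ρVD_h/μ = 1030·0.0693·0.1062/0.000927 = 8175.
ε/D_h = 0.00016/0.1062 = 0.00151; Haaland gives 1/√f = -1.8 log₁₀[0.000173+0.000844] = 5.387, so f = 0.03446.
ΔP = f(L/D_h)(ρV²/2) = 0.03446·19.9/0.1062·2.473 = 15.97 Pa.
ΔP = 0.0160 kPa.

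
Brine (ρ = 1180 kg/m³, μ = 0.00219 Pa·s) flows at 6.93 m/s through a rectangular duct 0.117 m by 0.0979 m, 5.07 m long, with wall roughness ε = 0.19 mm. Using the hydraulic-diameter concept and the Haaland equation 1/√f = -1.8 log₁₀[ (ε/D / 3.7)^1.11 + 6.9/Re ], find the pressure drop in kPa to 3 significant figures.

ΔP ≈ 31.3 kPa

Hydraulic diameter D_h = 4A/P = 4·(0.117·0.0979)/(2·(0.117+0.0979)) = 0.04582/0.4298 = 0.1066 m.
Re = ρVD_h/μ = 1180·6.93·0.1066/0.00219 = 3.98e+05.
ε/D_h = 0.00019/0.1066 = 0.00178; Haaland gives 1/√f = -1.8 log₁₀[0.000208+1.73e-05] = 6.565, so f = 0.0232.
ΔP = f(L/D_h)(ρV²/2) = 0.0232·5.07/0.1066·2.833e+04 = 3.127e+04 Pa.
ΔP = 31.3 kPa.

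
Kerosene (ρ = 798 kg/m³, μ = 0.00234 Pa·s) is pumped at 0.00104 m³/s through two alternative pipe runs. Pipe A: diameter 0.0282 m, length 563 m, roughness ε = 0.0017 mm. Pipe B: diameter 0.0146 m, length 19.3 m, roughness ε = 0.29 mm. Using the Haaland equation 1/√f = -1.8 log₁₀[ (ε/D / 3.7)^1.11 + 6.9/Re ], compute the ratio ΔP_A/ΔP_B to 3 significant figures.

Pipe A: V = Q/A = 0.00104/0.0006246 = 1.665 m/s; Re = 1.601e+04; ε/D = 6.03e-05; Haaland → f = 0.02733; ΔP_A = f(L/D)(ρV²/2) = 6.035e+05 Pa.
Pipe B: V = Q/A = 0.00104/0.0001674 = 6.212 m/s; Re = 3.093e+04; ε/D = 0.0199; Haaland → f = 0.04982; ΔP_B = f(L/D)(ρV²/2) = 1.014e+06 Pa.
ΔP_A/ΔP_B = 6.035e+05/1.014e+06 = 0.595.

ΔP_A/ΔP_B ≈ 0.595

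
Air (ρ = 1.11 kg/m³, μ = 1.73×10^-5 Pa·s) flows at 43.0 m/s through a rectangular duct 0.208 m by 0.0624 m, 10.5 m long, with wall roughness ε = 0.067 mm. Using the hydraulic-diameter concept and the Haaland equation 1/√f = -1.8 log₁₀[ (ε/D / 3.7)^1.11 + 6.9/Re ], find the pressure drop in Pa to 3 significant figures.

ΔP ≈ 2160 Pa

Hydraulic diameter D_h = 4A/P = 4·(0.208·0.0624)/(2·(0.208+0.0624)) = 0.05192/0.5408 = 0.096 m.
Re = ρVD_h/μ = 1.11·43·0.096/1.73e-05 = 2.649e+05.
ε/D_h = 6.7e-05/0.096 = 0.000698; Haaland gives 1/√f = -1.8 log₁₀[7.34e-05+2.61e-05] = 7.204, so f = 0.01927.
ΔP = f(L/D_h)(ρV²/2) = 0.01927·10.5/0.096·1026 = 2163 Pa.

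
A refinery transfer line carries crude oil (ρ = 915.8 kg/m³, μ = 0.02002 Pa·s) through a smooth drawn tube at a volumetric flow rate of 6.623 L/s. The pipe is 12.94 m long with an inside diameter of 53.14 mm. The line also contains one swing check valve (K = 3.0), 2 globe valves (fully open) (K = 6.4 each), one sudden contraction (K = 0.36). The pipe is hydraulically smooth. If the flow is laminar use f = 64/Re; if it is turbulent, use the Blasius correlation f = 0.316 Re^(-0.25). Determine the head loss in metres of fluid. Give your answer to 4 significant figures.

h_f ≈ 11.13 m

Q = 6.623 L/s = 6.623/1000 = 0.006623 m³/s.
Cross-sectional area A = πD²/4 = π(0.05314)²/4 = 0.002218 m²; mean velocity V = Q/A = 0.006623/0.002218 = 2.986 m/s.
Reynolds number Re = ρVD/μ = 915.8 · 2.986 · 0.05314 / 0.02 = 7259.
Re > 4000 → turbulent. Smooth-pipe (Blasius): f = 0.316 Re^(-0.25) = 0.316/(7259)^0.25 = 0.03423.
Total minor-loss coefficient ΣK = 1·3 + 2·6.4 + 1·0.36 = 16.2.
ΔP = [f·L/D + ΣK]·(ρV²/2) = [0.03423·12.94/0.05314 + 16.2]·(915.8·2.986²/2) = [8.336 + 16.2]·4083 = 1e+05 Pa.
Head loss h_f = ΔP/(ρg) = 1e+05/(915.8·9.81) = 11.13 m.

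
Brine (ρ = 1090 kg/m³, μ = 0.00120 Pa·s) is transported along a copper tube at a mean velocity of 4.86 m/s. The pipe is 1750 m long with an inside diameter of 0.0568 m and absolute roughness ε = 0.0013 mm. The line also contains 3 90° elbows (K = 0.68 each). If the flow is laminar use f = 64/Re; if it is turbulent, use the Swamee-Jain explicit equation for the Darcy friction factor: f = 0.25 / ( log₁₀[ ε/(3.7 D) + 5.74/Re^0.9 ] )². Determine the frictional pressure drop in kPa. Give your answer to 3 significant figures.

ΔP ≈ 6020 kPa

Reynolds number Re = ρVD/μ = 1090 · 4.86 · 0.0568 / 0.0012 = 2.507e+05.
Re > 4000 → turbulent. Relative roughness ε/D = 1.3e-06/0.0568 = 2.29e-05. Swamee-Jain: f = 0.25/(log₁₀[2.29e-05/3.7 + 5.74/2.507e+05^0.9])² = 0.25/(log₁₀[6.19e-06 + 7.94e-05])² = 0.25/(-4.068)² = 0.01511.
Total minor-loss coefficient ΣK = 3·0.68 = 2.04.
ΔP = [f·L/D + ΣK]·(ρV²/2) = [0.01511·1750/0.0568 + 2.04]·(1090·4.86²/2) = [465.5 + 2.04]·1.287e+04 = 6.018e+06 Pa.
ΔP = 6.018e+06 Pa = 6020 kPa.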